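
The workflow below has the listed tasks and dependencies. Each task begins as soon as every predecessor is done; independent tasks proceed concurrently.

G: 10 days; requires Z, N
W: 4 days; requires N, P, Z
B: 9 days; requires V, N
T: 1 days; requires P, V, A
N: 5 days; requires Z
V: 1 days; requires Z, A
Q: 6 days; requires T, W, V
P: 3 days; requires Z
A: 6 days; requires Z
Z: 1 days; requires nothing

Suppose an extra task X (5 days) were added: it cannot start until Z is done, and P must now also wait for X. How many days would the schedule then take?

19

Originally the schedule takes 17 days.
With X inserted, P now waits for max(Z, X).
New critical path: Z→X→P→W→Q = 1+5+3+4+6 = 19 ⇒ 19 days.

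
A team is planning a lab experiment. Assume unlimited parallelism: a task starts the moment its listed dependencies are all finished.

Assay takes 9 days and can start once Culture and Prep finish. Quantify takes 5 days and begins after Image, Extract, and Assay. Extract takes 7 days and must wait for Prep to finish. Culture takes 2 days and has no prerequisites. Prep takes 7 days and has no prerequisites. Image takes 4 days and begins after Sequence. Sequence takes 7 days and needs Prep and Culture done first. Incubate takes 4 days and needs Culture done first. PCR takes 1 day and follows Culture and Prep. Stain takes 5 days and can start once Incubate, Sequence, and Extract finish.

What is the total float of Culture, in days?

5

Critical path: Prep→Sequence→Image→Quantify = 7+7+4+5 = 23, so the finish is 23 days.
Culture finishes as early as 2 and must finish by 7.
Slack of Culture = 5 − 0 = 5 days.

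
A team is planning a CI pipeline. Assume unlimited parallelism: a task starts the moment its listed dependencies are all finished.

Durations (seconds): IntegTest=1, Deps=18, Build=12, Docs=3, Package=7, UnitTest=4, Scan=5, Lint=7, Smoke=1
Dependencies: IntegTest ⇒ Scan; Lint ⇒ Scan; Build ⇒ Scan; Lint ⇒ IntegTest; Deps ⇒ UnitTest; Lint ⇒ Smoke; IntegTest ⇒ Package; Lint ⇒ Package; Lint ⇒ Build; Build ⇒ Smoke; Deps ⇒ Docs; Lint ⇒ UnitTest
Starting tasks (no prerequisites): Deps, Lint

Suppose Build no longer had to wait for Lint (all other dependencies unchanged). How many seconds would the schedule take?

Original critical path: Lint→Build→Scan = 7+12+5 = 24 ⇒ 24 seconds.
Without Lint→Build, Build's earliest start moves from 7 to 0.
The longest chain is now Deps→UnitTest = 18+4 = 22, so the schedule takes 22 seconds.

22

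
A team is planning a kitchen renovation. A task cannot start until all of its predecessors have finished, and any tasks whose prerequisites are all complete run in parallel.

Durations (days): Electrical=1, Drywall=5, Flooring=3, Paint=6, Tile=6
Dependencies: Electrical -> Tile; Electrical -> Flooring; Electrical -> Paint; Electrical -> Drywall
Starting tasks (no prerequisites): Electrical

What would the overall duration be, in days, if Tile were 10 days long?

11

Baseline: Electrical→Tile = 1+6 = 7 → 7 days.
Tile is on the critical path; changing it to 10 makes that path 11 days.
No other chain overtakes it, so the finish is 11 days.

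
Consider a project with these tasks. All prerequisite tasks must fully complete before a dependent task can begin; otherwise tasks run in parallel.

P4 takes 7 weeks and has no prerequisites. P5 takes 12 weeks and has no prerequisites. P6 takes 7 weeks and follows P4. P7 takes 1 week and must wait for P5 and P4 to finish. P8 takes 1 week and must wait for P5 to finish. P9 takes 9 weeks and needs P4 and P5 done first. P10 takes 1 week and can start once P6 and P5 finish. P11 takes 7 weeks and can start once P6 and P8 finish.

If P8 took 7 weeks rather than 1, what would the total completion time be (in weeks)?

Actual critical path: P4→P6→P11 = 7+7+7 = 21 ⇒ 21 weeks.
The longest path through P8 is only 20 weeks, so P8 has float 1.
Now P5→P8→P11 = 12+7+7 = 26 is longest, so the finish becomes 26 weeks.

26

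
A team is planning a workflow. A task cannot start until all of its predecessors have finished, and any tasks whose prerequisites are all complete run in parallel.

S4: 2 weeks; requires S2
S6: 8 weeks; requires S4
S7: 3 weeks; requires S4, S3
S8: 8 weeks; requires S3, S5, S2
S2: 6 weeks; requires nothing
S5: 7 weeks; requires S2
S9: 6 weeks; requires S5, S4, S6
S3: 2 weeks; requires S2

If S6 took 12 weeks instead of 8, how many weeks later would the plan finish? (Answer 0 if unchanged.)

4

Baseline: S2→S4→S6→S9 = 6+2+8+6 = 22 → 22 weeks.
S6 is on the critical path; changing it to 12 makes that path 26 weeks.
No other chain overtakes it, so the finish is 26 weeks.
Change in finish: 26 − 22 = +4 weeks.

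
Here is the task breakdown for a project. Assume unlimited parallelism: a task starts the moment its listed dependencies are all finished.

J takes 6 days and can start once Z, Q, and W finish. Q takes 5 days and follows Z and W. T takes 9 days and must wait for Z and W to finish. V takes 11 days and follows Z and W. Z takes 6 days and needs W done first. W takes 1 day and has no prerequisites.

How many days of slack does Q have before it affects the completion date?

The longest chain is W→Z→Q→J = 1+6+5+6 = 18; overall finish 18 days.
Longest path through Q: 18 days (earliest finish 12, latest finish 12).
So Q can slip 12 − 12 = 0 days.

0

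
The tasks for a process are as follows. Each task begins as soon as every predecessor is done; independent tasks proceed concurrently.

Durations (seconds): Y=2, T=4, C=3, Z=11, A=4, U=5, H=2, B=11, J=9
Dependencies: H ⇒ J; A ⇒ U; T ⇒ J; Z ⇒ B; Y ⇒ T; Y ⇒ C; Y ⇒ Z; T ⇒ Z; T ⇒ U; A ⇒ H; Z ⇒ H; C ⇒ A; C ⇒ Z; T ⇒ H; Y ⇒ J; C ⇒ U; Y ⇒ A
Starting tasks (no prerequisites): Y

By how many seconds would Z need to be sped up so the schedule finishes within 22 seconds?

6

Current finish: 28 seconds; target: 22.
Z is on every critical path, so each second cut from Z cuts the finish by one (this holds down to a finish of 20).
Need 28 − 22 = 6 seconds off Z → Z becomes 5 seconds, finish becomes 22.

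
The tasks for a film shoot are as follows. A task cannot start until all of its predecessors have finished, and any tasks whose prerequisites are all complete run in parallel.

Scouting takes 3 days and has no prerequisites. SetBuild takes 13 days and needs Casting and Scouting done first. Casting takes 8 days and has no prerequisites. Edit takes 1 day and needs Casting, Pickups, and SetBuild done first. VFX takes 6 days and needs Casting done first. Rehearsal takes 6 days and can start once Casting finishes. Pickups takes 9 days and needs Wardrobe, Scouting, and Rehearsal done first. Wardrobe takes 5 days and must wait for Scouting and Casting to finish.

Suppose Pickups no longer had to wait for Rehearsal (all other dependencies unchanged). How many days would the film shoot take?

23

With the dependency in place, Casting→Rehearsal→Pickups→Edit = 8+6+9+1 = 24 sets the finish at 24 days.
Without Rehearsal→Pickups, Pickups's earliest start moves from 14 to 13.
The longest chain is now Casting→Wardrobe→Pickups→Edit = 8+5+9+1 = 23, so the film shoot takes 23 days.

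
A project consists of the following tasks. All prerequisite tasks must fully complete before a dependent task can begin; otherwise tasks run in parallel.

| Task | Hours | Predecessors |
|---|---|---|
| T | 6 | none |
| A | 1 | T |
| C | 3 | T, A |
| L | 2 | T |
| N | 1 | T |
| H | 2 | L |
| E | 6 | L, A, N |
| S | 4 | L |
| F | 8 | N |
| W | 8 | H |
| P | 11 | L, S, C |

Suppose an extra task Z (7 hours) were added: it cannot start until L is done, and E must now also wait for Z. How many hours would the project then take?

Originally the project takes 23 hours.
With Z inserted, E now waits for max(L, A, N, Z).
New critical path: T→L→S→P = 6+2+4+11 = 23 ⇒ 23 hours.

23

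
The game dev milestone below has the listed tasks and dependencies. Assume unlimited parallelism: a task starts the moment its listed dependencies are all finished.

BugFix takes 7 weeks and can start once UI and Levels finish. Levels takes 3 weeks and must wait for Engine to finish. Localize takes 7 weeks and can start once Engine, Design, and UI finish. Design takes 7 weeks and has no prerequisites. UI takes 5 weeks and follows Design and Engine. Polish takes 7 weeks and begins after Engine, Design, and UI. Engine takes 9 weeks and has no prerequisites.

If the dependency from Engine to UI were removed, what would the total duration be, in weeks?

19

Original critical path: Engine→UI→Polish = 9+5+7 = 21 ⇒ 21 weeks.
Without Engine→UI, UI's earliest start moves from 9 to 7.
After: Design→UI→Polish = 7+5+7 = 19 → 19 weeks.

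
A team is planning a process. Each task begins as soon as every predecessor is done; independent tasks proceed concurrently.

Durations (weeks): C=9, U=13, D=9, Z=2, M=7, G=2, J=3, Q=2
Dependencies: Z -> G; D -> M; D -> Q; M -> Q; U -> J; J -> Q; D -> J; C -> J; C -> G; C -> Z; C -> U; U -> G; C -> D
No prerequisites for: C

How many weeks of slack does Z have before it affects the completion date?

Critical path: C→U→J→Q = 9+13+3+2 = 27, so the finish is 27 weeks.
Z finishes as early as 11 and must finish by 25.
Float = 27 − 13 = 14.

14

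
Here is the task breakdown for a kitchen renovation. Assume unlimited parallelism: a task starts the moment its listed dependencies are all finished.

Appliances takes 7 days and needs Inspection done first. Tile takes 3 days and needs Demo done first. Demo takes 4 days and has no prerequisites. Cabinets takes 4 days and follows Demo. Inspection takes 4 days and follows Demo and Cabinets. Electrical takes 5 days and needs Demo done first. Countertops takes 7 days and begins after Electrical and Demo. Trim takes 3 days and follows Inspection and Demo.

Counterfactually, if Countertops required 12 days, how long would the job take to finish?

Actual critical path: Demo→Cabinets→Inspection→Appliances = 4+4+4+7 = 19 ⇒ 19 days.
Countertops has 3 days of float (longest path through it is 16).
Now Demo→Electrical→Countertops = 4+5+12 = 21 is longest, so the finish becomes 21 days.

21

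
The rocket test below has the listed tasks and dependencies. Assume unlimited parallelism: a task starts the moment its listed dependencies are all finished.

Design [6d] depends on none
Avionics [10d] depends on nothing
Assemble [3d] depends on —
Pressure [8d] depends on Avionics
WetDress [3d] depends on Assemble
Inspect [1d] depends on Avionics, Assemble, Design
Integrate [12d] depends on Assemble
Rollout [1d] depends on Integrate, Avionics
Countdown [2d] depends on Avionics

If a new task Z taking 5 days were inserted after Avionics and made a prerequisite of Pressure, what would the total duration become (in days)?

Originally the plan takes 18 days.
With Z inserted, Pressure now waits for max(Avionics, Z).
New critical path: Avionics→Z→Pressure = 10+5+8 = 23 ⇒ 23 days.

23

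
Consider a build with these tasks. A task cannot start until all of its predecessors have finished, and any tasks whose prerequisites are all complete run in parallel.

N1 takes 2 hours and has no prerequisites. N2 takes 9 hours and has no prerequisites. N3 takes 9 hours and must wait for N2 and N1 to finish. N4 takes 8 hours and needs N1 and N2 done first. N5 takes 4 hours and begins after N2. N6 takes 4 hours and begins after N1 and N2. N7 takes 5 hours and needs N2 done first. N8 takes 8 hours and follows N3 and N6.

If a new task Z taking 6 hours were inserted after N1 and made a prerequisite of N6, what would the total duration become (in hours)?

26

Originally the project takes 26 hours.
With Z inserted, N6 now waits for max(N1, N2, Z).
New critical path: N2→N3→N8 = 9+9+8 = 26 ⇒ 26 hours.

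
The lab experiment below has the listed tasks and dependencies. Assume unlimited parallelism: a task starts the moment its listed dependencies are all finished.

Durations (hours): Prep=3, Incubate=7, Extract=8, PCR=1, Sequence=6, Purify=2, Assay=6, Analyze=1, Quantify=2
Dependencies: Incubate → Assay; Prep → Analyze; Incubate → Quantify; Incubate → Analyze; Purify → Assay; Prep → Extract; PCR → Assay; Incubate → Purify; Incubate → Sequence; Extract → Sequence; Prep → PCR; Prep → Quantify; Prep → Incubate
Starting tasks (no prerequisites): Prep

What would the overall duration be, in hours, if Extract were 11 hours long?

20

Actual critical path: Prep→Incubate→Purify→Assay = 3+7+2+6 = 18 ⇒ 18 hours.
The longest path through Extract is only 17 hours, so Extract has float 1.
The binding chain switches to Prep→Extract→Sequence = 3+11+6 = 20; finish 20 hours.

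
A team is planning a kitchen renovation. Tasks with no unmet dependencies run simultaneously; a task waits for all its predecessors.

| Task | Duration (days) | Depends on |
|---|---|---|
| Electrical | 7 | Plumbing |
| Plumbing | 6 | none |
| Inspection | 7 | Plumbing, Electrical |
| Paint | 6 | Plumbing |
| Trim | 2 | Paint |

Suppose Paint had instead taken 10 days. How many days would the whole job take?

20

Baseline: Plumbing→Electrical→Inspection = 6+7+7 = 20 → 20 days.
The longest path through Paint is only 14 days, so Paint has float 6.
That remains the longest chain; total 20 days.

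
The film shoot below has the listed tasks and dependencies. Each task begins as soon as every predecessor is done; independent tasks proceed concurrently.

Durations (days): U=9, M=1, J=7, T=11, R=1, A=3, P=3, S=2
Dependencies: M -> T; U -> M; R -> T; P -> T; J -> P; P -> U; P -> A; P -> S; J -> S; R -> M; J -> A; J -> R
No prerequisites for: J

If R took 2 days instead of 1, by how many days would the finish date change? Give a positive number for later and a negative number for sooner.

0

Actual critical path: J→P→U→M→T = 7+3+9+1+11 = 31 ⇒ 31 days.
R is off the critical path — its longest chain is 20 days, giving 11 of slack.
That remains the longest chain; total 31 days.
Change in finish: 31 − 31 = +0 days.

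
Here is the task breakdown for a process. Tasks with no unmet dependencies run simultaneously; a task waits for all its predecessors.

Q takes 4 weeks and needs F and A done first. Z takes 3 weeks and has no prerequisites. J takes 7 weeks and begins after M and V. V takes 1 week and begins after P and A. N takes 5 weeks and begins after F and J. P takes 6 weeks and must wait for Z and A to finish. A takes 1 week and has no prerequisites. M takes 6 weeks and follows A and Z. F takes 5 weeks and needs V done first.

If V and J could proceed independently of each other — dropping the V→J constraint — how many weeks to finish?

Original critical path: Z→P→V→J→N = 3+6+1+7+5 = 22 ⇒ 22 weeks.
Without V→J, J's earliest start moves from 10 to 9.
After: Z→M→J→N = 3+6+7+5 = 21 → 21 weeks.

21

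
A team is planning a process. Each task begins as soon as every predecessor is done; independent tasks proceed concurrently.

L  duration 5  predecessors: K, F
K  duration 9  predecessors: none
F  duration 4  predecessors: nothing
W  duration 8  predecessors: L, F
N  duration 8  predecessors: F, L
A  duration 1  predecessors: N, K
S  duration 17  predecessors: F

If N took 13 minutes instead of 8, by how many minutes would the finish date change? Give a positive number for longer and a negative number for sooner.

Actual critical path: K→L→N→A = 9+5+8+1 = 23 ⇒ 23 minutes.
N lies on that path, so at 13 minutes the path becomes 28 minutes.
The critical path is still K→L→N→A; finish is now 28 minutes.
Change in finish: 28 − 23 = +5 minutes.

5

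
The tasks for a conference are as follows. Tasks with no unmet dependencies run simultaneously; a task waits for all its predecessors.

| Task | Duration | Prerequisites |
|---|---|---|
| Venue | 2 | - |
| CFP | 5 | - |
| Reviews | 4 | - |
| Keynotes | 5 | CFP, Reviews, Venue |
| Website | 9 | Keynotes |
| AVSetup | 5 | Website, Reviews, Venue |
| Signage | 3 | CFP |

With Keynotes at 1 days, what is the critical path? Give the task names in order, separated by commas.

The binding path is CFP→Keynotes→Website→AVSetup = 5+5+9+5 = 24; finish at 24 days.
Keynotes lies on that path, so at 1 day the path becomes 20 days.
The critical path is still CFP→Keynotes→Website→AVSetup; finish is now 20 days.

CFP, Keynotes, Website, AVSetup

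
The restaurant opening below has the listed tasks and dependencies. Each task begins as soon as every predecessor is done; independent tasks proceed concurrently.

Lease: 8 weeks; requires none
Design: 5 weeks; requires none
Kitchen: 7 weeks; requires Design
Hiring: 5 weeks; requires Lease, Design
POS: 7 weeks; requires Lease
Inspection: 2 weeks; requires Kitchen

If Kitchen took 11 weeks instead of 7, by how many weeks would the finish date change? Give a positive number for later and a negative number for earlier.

3

Baseline: Lease→POS = 8+7 = 15 → 15 weeks.
Kitchen has 1 week of float (longest path through it is 14).
New critical path: Design→Kitchen→Inspection = 5+11+2 = 18 ⇒ 18 weeks.
Change in finish: 18 − 15 = +3 weeks.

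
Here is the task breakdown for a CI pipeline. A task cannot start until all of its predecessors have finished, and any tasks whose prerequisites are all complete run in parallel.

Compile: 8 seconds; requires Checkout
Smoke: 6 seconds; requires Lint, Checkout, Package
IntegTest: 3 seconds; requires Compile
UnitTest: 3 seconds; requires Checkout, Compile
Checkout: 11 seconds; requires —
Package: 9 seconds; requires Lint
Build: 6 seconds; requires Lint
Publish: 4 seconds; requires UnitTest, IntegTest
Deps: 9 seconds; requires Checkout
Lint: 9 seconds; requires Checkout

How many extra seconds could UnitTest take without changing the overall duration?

Critical path: Checkout→Lint→Package→Smoke = 11+9+9+6 = 35, so the finish is 35 seconds.
The longest chain containing UnitTest totals 26 seconds.
Float = 35 − 26 = 9.

9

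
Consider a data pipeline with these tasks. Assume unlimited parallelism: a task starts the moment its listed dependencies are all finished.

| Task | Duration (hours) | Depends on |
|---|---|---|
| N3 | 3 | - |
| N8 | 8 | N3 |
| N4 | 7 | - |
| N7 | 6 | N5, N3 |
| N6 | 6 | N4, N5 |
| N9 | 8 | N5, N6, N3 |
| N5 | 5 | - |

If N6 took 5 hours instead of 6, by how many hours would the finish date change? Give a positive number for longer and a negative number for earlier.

-1

Actual critical path: N4→N6→N9 = 7+6+8 = 21 ⇒ 21 hours.
N6 is on the critical path; changing it to 5 makes that path 20 hours.
That remains the longest chain; total 20 hours.
Change in finish: 20 − 21 = -1 hours.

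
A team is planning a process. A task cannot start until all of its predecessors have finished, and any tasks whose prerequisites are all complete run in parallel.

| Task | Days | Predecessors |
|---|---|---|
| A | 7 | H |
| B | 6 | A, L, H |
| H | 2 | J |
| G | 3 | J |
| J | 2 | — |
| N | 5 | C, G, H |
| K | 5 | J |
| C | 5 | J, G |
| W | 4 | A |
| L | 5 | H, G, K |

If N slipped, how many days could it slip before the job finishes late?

3

Critical path: J→K→L→B = 2+5+5+6 = 18, so the finish is 18 days.
N finishes as early as 15 and must finish by 18.
Float = 18 − 15 = 3.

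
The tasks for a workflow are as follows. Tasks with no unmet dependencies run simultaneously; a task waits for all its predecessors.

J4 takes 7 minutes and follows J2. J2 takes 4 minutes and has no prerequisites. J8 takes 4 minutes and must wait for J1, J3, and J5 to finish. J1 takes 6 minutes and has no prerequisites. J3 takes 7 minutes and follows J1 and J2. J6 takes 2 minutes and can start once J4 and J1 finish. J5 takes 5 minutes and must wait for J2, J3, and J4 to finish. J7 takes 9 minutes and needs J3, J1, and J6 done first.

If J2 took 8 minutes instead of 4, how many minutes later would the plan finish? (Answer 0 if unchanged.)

The binding path is J2→J4→J6→J7 = 4+7+2+9 = 22; finish at 22 minutes.
J2 lies on that path, so at 8 minutes the path becomes 26 minutes.
The critical path is still J2→J4→J6→J7; finish is now 26 minutes.
Change in finish: 26 − 22 = +4 minutes.

4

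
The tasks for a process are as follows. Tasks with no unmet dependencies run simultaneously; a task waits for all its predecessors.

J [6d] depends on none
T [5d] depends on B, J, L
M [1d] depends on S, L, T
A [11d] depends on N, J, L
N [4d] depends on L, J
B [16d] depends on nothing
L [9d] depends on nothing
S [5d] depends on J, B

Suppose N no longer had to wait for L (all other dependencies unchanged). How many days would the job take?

22

Before: longest chain L→N→A = 9+4+11 = 24, finish 24.
Without L→N, N's earliest start moves from 9 to 6.
New critical path: B→T→M = 16+5+1 = 22 ⇒ 22 days.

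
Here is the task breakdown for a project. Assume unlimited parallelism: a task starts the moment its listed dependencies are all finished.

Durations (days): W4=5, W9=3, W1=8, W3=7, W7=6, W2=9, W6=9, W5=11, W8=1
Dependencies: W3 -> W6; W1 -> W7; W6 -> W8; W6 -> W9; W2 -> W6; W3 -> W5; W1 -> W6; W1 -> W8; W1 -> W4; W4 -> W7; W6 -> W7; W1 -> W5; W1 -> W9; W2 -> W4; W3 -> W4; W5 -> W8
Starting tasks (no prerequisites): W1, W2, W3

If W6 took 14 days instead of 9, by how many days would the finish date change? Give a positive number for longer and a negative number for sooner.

5

Baseline: W2→W6→W7 = 9+9+6 = 24 → 24 days.
W6 is on the critical path; changing it to 14 makes that path 29 days.
No other chain overtakes it, so the finish is 29 days.
Change in finish: 29 − 24 = +5 days.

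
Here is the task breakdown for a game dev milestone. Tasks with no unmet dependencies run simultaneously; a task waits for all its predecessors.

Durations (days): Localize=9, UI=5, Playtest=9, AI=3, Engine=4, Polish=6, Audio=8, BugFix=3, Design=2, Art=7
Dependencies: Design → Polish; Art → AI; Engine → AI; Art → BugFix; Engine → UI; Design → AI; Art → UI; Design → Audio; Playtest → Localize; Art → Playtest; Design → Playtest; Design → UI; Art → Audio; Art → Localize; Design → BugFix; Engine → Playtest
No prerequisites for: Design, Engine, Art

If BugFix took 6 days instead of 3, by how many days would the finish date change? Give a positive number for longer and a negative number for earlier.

0

Baseline: Art→Playtest→Localize = 7+9+9 = 25 → 25 days.
The longest path through BugFix is only 10 days, so BugFix has float 15.
No other chain overtakes it, so the finish is 25 days.
Change in finish: 25 − 25 = +0 days.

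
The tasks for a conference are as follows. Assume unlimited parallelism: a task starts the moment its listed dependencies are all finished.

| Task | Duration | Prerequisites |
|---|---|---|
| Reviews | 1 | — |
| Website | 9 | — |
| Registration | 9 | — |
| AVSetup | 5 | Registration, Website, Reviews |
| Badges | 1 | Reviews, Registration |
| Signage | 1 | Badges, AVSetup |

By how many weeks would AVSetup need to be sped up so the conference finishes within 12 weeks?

Current finish: 15 weeks; target: 12.
AVSetup is on every critical path, so each week cut from AVSetup cuts the finish by one (this holds down to a finish of 11).
Need 15 − 12 = 3 weeks off AVSetup → AVSetup becomes 2 weeks, finish becomes 12.

3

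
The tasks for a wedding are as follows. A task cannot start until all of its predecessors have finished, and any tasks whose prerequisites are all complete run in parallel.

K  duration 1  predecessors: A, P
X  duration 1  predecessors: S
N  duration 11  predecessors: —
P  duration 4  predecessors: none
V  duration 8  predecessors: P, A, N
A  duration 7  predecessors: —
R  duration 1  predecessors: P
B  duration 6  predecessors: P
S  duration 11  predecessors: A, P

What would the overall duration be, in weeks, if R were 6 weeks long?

As given, the longest chain is A→S→X = 7+11+1 = 19, so the finish is 19 weeks.
The longest path through R is only 5 weeks, so R has float 14.
The critical path is still A→S→X; finish is now 19 weeks.

19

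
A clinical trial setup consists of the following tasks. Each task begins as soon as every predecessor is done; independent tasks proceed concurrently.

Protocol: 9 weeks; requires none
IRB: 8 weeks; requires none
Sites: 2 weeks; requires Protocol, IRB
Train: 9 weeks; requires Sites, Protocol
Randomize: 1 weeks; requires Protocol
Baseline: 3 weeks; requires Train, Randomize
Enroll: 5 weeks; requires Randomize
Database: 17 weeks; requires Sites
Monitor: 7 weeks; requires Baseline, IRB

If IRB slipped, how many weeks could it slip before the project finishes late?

The longest chain is Protocol→Sites→Train→Baseline→Monitor = 9+2+9+3+7 = 30; overall finish 30 weeks.
IRB finishes as early as 8 and must finish by 9.
Float = 30 − 29 = 1.

1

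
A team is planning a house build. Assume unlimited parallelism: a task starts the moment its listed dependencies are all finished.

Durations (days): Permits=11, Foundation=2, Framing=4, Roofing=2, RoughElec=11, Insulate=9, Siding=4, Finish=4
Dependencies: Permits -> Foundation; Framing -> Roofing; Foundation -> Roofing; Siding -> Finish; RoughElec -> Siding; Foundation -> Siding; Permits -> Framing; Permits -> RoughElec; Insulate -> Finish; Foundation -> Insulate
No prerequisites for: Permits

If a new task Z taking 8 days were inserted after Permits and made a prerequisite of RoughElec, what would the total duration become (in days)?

Originally the project takes 30 days.
With Z inserted, RoughElec now waits for max(Permits, Z).
New critical path: Permits→Z→RoughElec→Siding→Finish = 11+8+11+4+4 = 38 ⇒ 38 days.

38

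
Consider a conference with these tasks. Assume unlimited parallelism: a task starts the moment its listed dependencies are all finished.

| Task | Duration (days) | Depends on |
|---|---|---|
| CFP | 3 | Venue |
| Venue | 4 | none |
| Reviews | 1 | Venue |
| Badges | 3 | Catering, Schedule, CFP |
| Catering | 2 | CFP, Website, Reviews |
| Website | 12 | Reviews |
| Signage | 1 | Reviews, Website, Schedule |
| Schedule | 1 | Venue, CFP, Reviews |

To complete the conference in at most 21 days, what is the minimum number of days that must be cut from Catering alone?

1

Current finish: 22 days; target: 21.
Catering is on every critical path, so each day cut from Catering cuts the finish by one (this holds down to a finish of 21).
Need 22 − 21 = 1 day off Catering → Catering becomes 1 day, finish becomes 21.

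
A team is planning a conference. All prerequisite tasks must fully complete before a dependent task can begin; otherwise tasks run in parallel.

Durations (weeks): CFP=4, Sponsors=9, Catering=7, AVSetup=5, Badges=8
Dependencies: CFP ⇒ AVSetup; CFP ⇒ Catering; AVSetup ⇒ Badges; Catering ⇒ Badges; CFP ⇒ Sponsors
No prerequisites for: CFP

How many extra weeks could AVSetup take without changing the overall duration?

Critical path: CFP→Catering→Badges = 4+7+8 = 19, so the finish is 19 weeks.
The longest chain containing AVSetup totals 17 weeks.
Slack of AVSetup = 6 − 4 = 2 weeks.

2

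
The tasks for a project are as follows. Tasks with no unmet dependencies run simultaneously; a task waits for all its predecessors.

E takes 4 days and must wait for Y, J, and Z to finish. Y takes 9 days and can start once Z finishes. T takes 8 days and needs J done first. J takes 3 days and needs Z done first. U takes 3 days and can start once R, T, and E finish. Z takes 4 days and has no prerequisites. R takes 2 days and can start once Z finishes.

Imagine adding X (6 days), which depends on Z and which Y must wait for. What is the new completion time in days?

26

Originally the job takes 20 days.
With X inserted, Y now waits for max(Z, X).
New critical path: Z→X→Y→E→U = 4+6+9+4+3 = 26 ⇒ 26 days.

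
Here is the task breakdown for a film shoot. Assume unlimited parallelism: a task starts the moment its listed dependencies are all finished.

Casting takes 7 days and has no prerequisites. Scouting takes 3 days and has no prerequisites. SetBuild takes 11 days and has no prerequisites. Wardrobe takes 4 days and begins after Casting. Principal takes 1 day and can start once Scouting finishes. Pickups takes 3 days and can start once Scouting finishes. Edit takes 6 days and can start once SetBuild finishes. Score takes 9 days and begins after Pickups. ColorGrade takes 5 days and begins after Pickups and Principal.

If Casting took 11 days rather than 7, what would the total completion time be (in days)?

17

Baseline: SetBuild→Edit = 11+6 = 17 → 17 days.
Casting has 6 days of float (longest path through it is 11).
The critical path is still SetBuild→Edit; finish is now 17 days.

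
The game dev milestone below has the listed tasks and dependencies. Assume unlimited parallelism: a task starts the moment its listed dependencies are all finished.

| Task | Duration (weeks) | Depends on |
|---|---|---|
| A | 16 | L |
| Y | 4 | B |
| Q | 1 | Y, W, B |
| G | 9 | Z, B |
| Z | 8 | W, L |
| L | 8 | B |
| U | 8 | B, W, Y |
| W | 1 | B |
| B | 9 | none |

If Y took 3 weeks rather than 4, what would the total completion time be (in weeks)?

As given, the longest chain is B→L→Z→G = 9+8+8+9 = 34, so the finish is 34 weeks.
Y is off the critical path — its longest chain is 21 weeks, giving 13 of slack.
No other chain overtakes it, so the finish is 34 weeks.

34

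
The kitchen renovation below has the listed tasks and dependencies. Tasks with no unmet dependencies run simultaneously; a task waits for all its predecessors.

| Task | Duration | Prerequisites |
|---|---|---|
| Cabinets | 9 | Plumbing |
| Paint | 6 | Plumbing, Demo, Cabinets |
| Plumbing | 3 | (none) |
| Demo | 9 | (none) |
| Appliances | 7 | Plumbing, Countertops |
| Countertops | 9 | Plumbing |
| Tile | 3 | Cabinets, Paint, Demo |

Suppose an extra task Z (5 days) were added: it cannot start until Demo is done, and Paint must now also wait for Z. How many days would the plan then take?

Originally the plan takes 21 days.
With Z inserted, Paint now waits for max(Plumbing, Demo, Cabinets, Z).
New critical path: Demo→Z→Paint→Tile = 9+5+6+3 = 23 ⇒ 23 days.

23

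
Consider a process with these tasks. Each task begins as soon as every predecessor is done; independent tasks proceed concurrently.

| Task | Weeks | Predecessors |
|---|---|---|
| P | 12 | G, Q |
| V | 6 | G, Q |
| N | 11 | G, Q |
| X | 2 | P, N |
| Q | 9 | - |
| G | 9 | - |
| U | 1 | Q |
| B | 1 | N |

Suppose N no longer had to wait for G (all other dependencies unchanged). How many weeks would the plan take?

With the dependency in place, G→P→X = 9+12+2 = 23 sets the finish at 23 weeks.
Dropping G→N doesn't change N's earliest start (9); another predecessor still binds.
New critical path: G→P→X = 9+12+2 = 23 ⇒ 23 weeks.

23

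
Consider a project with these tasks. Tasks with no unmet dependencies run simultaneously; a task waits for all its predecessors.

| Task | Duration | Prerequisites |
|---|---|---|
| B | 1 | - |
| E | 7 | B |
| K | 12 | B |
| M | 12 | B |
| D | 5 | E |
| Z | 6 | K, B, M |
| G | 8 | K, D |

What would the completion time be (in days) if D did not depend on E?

21

Before: longest chain B→E→D→G = 1+7+5+8 = 21, finish 21.
Without E→D, D's earliest start moves from 8 to 0.
After: B→K→G = 1+12+8 = 21 → 21 days.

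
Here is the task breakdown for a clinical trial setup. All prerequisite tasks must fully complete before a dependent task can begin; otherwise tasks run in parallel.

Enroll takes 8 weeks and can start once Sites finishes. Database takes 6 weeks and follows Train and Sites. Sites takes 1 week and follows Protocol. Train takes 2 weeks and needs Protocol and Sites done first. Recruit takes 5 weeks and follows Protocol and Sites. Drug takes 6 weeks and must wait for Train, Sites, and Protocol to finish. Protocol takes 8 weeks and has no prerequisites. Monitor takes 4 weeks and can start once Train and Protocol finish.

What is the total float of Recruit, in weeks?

3

Critical path: Protocol→Sites→Train→Drug = 8+1+2+6 = 17, so the finish is 17 weeks.
Recruit finishes as early as 14 and must finish by 17.
Float = 17 − 14 = 3.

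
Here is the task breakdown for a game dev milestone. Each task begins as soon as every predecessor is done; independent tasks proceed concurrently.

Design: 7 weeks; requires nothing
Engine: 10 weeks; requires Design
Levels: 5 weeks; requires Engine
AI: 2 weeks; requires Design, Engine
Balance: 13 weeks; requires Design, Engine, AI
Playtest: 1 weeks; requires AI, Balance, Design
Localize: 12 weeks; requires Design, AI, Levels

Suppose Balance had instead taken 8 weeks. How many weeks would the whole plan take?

Actual critical path: Design→Engine→Levels→Localize = 7+10+5+12 = 34 ⇒ 34 weeks.
The longest path through Balance is only 33 weeks, so Balance has float 1.
The critical path is still Design→Engine→Levels→Localize; finish is now 34 weeks.

34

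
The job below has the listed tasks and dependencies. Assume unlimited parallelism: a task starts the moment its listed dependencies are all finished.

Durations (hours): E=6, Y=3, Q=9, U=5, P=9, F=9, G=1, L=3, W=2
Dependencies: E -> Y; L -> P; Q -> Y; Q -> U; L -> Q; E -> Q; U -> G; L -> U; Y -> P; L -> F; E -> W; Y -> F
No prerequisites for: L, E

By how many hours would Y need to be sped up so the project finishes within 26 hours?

1

Current finish: 27 hours; target: 26.
Y is on every critical path, so each hour cut from Y cuts the finish by one (this holds down to a finish of 25).
Need 27 − 26 = 1 hour off Y → Y becomes 2 hours, finish becomes 26.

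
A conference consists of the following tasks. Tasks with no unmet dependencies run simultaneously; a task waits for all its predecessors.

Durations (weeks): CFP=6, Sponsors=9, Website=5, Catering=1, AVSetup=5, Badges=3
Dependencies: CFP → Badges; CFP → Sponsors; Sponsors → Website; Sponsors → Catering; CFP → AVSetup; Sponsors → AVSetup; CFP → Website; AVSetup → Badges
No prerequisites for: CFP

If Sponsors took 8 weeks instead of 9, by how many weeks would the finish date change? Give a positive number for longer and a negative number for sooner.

-1

As given, the longest chain is CFP→Sponsors→AVSetup→Badges = 6+9+5+3 = 23, so the finish is 23 weeks.
Sponsors is on the critical path; changing it to 8 makes that path 22 weeks.
No other chain overtakes it, so the finish is 22 weeks.
Change in finish: 22 − 23 = -1 weeks.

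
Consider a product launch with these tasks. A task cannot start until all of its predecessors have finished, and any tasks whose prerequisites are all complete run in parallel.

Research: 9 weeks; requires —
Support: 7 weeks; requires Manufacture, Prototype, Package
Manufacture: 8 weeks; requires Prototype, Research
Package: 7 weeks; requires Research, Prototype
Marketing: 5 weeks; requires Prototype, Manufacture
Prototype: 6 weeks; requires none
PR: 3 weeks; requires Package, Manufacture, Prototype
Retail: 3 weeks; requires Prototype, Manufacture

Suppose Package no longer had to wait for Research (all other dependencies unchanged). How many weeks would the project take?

24

With the dependency in place, Research→Manufacture→Support = 9+8+7 = 24 sets the finish at 24 weeks.
Without Research→Package, Package's earliest start moves from 9 to 6.
New critical path: Research→Manufacture→Support = 9+8+7 = 24 ⇒ 24 weeks.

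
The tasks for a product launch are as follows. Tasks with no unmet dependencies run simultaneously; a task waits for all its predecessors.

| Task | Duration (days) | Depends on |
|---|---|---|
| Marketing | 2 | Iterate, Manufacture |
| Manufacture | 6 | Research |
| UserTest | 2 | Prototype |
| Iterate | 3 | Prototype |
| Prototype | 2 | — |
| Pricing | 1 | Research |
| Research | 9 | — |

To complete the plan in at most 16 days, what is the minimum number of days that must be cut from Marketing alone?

1

Current finish: 17 days; target: 16.
Marketing is on every critical path, so each day cut from Marketing cuts the finish by one (this holds down to a finish of 16).
Need 17 − 16 = 1 day off Marketing → Marketing becomes 1 day, finish becomes 16.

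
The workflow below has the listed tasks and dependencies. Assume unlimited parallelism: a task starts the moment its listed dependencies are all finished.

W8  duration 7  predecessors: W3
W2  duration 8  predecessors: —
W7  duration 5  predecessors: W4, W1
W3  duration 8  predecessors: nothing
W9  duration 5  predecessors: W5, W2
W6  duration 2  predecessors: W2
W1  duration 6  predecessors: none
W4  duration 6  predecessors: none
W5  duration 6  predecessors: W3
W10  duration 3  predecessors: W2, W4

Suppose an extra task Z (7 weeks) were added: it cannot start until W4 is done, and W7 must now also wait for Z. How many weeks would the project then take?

Originally the project takes 19 weeks.
With Z inserted, W7 now waits for max(W4, W1, Z).
New critical path: W3→W5→W9 = 8+6+5 = 19 ⇒ 19 weeks.

19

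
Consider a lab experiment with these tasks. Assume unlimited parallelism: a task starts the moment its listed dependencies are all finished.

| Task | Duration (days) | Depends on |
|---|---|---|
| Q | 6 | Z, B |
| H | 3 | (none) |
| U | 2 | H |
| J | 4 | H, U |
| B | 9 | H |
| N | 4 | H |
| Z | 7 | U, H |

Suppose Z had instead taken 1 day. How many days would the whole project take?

As given, the longest chain is H→U→Z→Q = 3+2+7+6 = 18, so the finish is 18 days.
Z lies on that path, so at 1 day the path becomes 12 days.
New critical path: H→B→Q = 3+9+6 = 18 ⇒ 18 days.

18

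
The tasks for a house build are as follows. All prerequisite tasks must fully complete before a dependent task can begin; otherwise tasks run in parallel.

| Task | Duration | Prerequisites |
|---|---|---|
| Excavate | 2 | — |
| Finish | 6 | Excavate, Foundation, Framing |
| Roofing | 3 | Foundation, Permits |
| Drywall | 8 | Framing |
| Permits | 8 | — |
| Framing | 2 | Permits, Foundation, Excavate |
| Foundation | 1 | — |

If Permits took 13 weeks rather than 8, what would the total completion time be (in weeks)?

As given, the longest chain is Permits→Framing→Drywall = 8+2+8 = 18, so the finish is 18 weeks.
Since Permits is critical, the +5 change carries straight to that chain (now 23 weeks).
The critical path is still Permits→Framing→Drywall; finish is now 23 weeks.

23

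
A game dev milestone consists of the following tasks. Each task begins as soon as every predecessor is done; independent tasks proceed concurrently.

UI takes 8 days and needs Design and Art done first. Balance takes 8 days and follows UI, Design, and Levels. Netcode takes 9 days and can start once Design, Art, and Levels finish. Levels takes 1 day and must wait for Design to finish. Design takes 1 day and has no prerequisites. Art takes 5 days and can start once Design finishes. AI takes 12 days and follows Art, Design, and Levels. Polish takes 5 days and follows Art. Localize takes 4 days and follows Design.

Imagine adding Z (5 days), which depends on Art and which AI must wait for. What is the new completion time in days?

23

Originally the schedule takes 22 days.
With Z inserted, AI now waits for max(Art, Design, Levels, Z).
New critical path: Design→Art→Z→AI = 1+5+5+12 = 23 ⇒ 23 days.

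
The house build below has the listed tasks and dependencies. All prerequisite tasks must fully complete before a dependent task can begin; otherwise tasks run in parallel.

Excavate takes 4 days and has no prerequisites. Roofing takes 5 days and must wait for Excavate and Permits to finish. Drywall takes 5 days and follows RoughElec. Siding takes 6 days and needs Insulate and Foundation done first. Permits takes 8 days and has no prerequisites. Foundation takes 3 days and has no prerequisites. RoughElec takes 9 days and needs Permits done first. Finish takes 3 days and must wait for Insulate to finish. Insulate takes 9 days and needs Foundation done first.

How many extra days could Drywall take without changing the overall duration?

Permits→RoughElec→Drywall = 8+9+5 = 22 sets the makespan at 22 days.
Longest path through Drywall: 22 days (earliest finish 22, latest finish 22).
So Drywall can slip 22 − 22 = 0 days.

0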